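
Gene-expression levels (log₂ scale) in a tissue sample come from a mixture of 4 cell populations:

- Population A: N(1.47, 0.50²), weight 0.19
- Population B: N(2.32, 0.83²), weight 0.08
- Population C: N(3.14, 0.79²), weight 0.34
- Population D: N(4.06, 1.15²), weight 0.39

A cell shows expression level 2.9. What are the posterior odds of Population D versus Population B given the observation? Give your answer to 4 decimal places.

2.7005

Posterior odds = (π_i f_i(x)) / (π_j f_j(x)); the normalising sum cancels.
Evaluate each component's likelihood at the observed value:
  L_A = (1/(0.50·√(2π)))·exp(−(2.9−1.47)²/(2·0.50²)) = 0.797885·exp(-4.08980) = 0.0133586
  L_B = (1/(0.83·√(2π)))·exp(−(2.9−2.32)²/(2·0.83²)) = 0.480653·exp(-0.24416) = 0.376527
  L_C = (1/(0.79·√(2π)))·exp(−(2.9−3.14)²/(2·0.79²)) = 0.504990·exp(-0.04615) = 0.482216
  L_D = (1/(1.15·√(2π)))·exp(−(2.9−4.06)²/(2·1.15²)) = 0.346906·exp(-0.50873) = 0.20858
Posterior odds = (π_D·L_D) / (π_B·L_B) = (0.39·0.20858) / (0.08·0.376527) = 0.0813461 / 0.0301221 ≈ 2.7005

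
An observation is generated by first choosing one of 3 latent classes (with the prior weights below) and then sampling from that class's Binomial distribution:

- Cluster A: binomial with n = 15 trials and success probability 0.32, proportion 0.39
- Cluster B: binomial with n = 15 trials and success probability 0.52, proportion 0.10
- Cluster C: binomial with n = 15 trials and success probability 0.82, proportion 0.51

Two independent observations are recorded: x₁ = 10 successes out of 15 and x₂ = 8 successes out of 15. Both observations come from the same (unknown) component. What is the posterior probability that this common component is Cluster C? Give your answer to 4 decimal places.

0.1211

By Bayes' theorem, P(k | x) = π_k f_k(x) / Σ_j π_j f_j(x).
Since both observations come from the same component, the likelihood for component k is f_k(x₁)·f_k(x₂).
  p_A = [C(15,10)·0.32^10·0.68^5 = 3003·1.1259e-05·0.145393 = 0.00491586] × [0.0475675] = 0.000233836
  p_B = [C(15,10)·0.52^10·0.48^5 = 3003·0.00144555·0.0254804 = 0.11061] × [0.201959] = 0.0223388
  p_C = [C(15,10)·0.82^10·0.18^5 = 3003·0.137448·0.000188957 = 0.0779931] × [0.00805317] = 0.000628092
Prior × likelihood for each component:
  π_A·p_A = 0.39 × 0.000233836 = 9.11958e-05
  π_B·p_B = 0.10 × 0.0223388 = 0.00223388
  π_C·p_C = 0.51 × 0.000628092 = 0.000320327
Normaliser: 9.11958e-05 + 0.00223388 + 0.000320327 = 0.0026454
Responsibility of Cluster C: 0.000320327 / 0.0026454 ≈ 0.1211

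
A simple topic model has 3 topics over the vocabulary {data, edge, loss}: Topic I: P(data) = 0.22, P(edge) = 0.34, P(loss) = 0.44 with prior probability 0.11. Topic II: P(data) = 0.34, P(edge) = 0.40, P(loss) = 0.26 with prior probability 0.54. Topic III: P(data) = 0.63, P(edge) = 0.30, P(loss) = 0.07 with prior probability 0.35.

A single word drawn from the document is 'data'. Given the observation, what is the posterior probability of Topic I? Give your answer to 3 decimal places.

0.057

Posterior ∝ prior × likelihood, so P(k | x) ∝ P(Z=k) f_k(x); normalise over all components.
Evaluate each component's likelihood at the observed value:
  L_I = P(data | comp) = 0.22
  L_II = P(data | comp) = 0.34
  L_III = P(data | comp) = 0.63
Unnormalised posteriors:
  P(Z=I)·L_I = 0.11 × 0.22 = 0.0242
  P(Z=II)·L_II = 0.54 × 0.34 = 0.1836
  P(Z=III)·L_III = 0.35 × 0.63 = 0.2205
Denominator: 0.0242 + 0.1836 + 0.2205 = 0.4283
So the posterior for Topic I is 0.0242 / 0.4283 ≈ 0.057.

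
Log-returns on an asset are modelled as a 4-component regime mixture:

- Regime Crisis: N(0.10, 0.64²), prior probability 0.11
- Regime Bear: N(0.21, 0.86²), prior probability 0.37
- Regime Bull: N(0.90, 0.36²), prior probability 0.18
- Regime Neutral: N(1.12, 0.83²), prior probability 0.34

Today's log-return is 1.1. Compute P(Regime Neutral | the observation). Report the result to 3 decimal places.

By Bayes' theorem, P(k | x) = π_k f_k(x) / Σ_j π_j f_j(x).
Component likelihoods at x = 1.1:
  f_Crisis = 0.183902
  f_Bear = 0.27155
  f_Bull = 0.949701
  f_Neutral = 0.480514
Unnormalised posteriors:
  π_Crisis·f_Crisis = 0.11 × 0.183902 = 0.0202292
  π_Bear·f_Bear = 0.37 × 0.27155 = 0.100474
  π_Bull·f_Bull = 0.18 × 0.949701 = 0.170946
  π_Neutral·f_Neutral = 0.34 × 0.480514 = 0.163375
Denominator: 0.0202292 + 0.100474 + 0.170946 + 0.163375 = 0.455024
So the posterior for Regime Neutral is 0.163375 / 0.455024 ≈ 0.359.

0.359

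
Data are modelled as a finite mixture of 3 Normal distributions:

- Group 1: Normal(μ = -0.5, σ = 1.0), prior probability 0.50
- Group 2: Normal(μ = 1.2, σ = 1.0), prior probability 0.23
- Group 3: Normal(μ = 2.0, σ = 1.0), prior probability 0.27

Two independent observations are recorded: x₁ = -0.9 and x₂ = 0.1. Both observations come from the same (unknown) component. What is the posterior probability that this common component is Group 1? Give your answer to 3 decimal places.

0.964

The responsibility of component k is P(Z=k) f_k(x) divided by Σ_j P(Z=j) f_j(x).
Since both observations come from the same component, the likelihood for component k is f_k(x₁)·f_k(x₂).
  f_1 = [(1/(1.0·√(2π)))·exp(−(-0.9−-0.5)²/(2·1.0²)) = 0.398942·exp(-0.08000) = 0.36827] × [0.333225] = 0.122717
  f_2 = [(1/(1.0·√(2π)))·exp(−(-0.9−1.2)²/(2·1.0²)) = 0.398942·exp(-2.20500) = 0.0439836] × [0.217852] = 0.00958192
  f_3 = [(1/(1.0·√(2π)))·exp(−(-0.9−2.0)²/(2·1.0²)) = 0.398942·exp(-4.20500) = 0.00595253] × [0.0656158] = 0.00039058
Prior × likelihood for each component:
  P(Z=1)·f_1 = 0.50 × 0.122717 = 0.0613583
  P(Z=2)·f_2 = 0.23 × 0.00958192 = 0.00220384
  P(Z=3)·f_3 = 0.27 × 0.00039058 = 0.000105457
Normaliser: 0.0613583 + 0.00220384 + 0.000105457 = 0.0636676
P(Group 1 | x₁,x₂) ≈ 0.964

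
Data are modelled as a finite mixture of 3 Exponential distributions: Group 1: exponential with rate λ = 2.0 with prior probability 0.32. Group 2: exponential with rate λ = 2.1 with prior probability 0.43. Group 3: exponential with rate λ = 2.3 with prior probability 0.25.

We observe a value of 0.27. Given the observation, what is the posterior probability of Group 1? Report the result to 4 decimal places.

The responsibility of component k is π_k f_k(x) divided by Σ_j π_j f_j(x).
Exponential densities:
  p_1 = 2.0·e^(−2.0·0.27) = 2.0·e^(−0.5400) = 1.1655
  p_2 = 2.1·e^(−2.1·0.27) = 2.1·e^(−0.5670) = 1.19117
  p_3 = 2.3·e^(−2.3·0.27) = 2.3·e^(−0.6210) = 1.23604
Weight by the priors:
  π_1·p_1 = 0.32 × 1.1655 = 0.372959
  π_2·p_2 = 0.43 × 1.19117 = 0.512204
  π_3·p_3 = 0.25 × 1.23604 = 0.309009
Sum: 0.372959 + 0.512204 + 0.309009 = 1.19417
P(Group 1 | the observation) ≈ 0.3123

0.3123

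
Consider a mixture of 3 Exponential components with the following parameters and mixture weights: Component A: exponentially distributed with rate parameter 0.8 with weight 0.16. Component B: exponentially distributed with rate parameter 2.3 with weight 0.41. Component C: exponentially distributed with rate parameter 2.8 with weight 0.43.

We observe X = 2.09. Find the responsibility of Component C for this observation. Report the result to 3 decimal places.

0.098

The responsibility of component k is P(Z=k) f_k(x) divided by Σ_j P(Z=j) f_j(x).
Exponential densities:
  f_A = 0.8·e^(−0.8·2.09) = 0.8·e^(−1.6720) = 0.150297
  f_B = 2.3·e^(−2.3·2.09) = 2.3·e^(−4.8070) = 0.0187964
  f_C = 2.8·e^(−2.8·2.09) = 2.8·e^(−5.8520) = 0.00804761
Multiply by the mixture weights:
  P(Z=A)·f_A = 0.16 × 0.150297 = 0.0240475
  P(Z=B)·f_B = 0.41 × 0.0187964 = 0.00770652
  P(Z=C)·f_C = 0.43 × 0.00804761 = 0.00346047
Sum: 0.0240475 + 0.00770652 + 0.00346047 = 0.0352145
So the posterior for Component C is 0.00346047 / 0.0352145 ≈ 0.098.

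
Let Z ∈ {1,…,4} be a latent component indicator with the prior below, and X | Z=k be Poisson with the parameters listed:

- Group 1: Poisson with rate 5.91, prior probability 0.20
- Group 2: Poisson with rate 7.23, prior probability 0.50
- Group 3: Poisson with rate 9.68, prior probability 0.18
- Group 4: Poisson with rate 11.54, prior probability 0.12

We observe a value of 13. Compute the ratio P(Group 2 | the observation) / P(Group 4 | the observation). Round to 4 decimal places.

Only the two components matter; the odds are (w_i f_i(x)) / (w_j f_j(x)).
Poisson probabilities:
  p_1 = e^(−5.91)·5.91^13/13! = 0.00467387
  p_2 = e^(−7.23)·7.23^13/13! = 0.017162
  p_3 = e^(−9.68)·9.68^13/13! = 0.0657853
  p_4 = e^(−11.54)·11.54^13/13! = 0.100609
0.00858101 / 0.0120731 ≈ 0.7108

0.7108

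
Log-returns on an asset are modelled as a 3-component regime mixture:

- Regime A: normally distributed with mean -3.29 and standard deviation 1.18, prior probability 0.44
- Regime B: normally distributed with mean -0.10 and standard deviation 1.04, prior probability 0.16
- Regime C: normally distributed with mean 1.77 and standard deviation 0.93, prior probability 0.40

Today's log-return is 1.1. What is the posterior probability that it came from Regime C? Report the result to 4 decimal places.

0.8068

Apply Bayes' rule: the posterior for each component is proportional to its prior times its likelihood at x.
Evaluate each component's likelihood at the observed value:
  p_A = (1/(1.18·√(2π)))·exp(−(1.1−-3.29)²/(2·1.18²)) = 0.338087·exp(-6.92046) = 0.000333818
  p_B = (1/(1.04·√(2π)))·exp(−(1.1−-0.10)²/(2·1.04²)) = 0.383598·exp(-0.66568) = 0.19714
  p_C = (1/(0.93·√(2π)))·exp(−(1.1−1.77)²/(2·0.93²)) = 0.428970·exp(-0.25951) = 0.33092
Multiply by the mixture weights:
  w_A·p_A = 0.44 × 0.000333818 = 0.00014688
  w_B·p_B = 0.16 × 0.19714 = 0.0315424
  w_C·p_C = 0.40 × 0.33092 = 0.132368
Normaliser: 0.00014688 + 0.0315424 + 0.132368 = 0.164057
P(Regime C | 1.1) ≈ 0.8068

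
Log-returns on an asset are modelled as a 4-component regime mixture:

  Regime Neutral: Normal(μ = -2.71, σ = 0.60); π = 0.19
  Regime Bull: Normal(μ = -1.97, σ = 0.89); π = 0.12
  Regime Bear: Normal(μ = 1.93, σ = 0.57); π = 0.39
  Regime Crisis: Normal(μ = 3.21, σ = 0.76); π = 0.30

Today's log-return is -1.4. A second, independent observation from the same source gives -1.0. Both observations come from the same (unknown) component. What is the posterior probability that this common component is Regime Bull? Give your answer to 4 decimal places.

By Bayes' theorem, P(k | x) = π_k f_k(x) / Σ_j π_j f_j(x).
Since both observations come from the same component, the likelihood for component k is f_k(x₁)·f_k(x₂).
  L_Neutral = [0.0613239] × [0.0114546] = 0.000702442
  L_Bull = [0.365133] × [0.247503] = 0.0903716
  L_Bear = [2.71492e-08] × [1.28029e-06] = 3.47589e-14
  L_Crisis = [5.37556e-09] × [1.13964e-07] = 6.12619e-16
Multiply by the mixture weights:
  π_Neutral·L_Neutral = 0.19 × 0.000702442 = 0.000133464
  π_Bull·L_Bull = 0.12 × 0.0903716 = 0.0108446
  π_Bear·L_Bear = 0.39 × 3.47589e-14 = 1.3556e-14
  π_Crisis·L_Crisis = 0.30 × 6.12619e-16 = 1.83786e-16
Marginal: 0.000133464 + 0.0108446 + 1.3556e-14 + 1.83786e-16 = 0.0109781
Responsibility of Regime Bull: 0.0108446 / 0.0109781 ≈ 0.9878

0.9878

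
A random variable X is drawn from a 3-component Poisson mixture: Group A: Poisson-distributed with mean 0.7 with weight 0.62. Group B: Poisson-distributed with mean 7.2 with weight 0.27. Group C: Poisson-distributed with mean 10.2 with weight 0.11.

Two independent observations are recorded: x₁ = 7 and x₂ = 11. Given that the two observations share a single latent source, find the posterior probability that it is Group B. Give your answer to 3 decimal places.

Posterior ∝ prior × likelihood, so P(k | x) ∝ π_k f_k(x); normalise over all components.
Since both observations come from the same component, the likelihood for component k is f_k(x₁)·f_k(x₂).
  L_A = [e^(−0.7)·0.7^7/7! = 8.11427e-06] × [2.4599e-10] = 1.99603e-15
  L_B = [e^(−7.2)·7.2^7/7! = 0.148586] × [0.0504175] = 0.00749132
  L_C = [e^(−10.2)·10.2^7/7! = 0.0847163] × [0.115782] = 0.00980865
Unnormalised posteriors:
  π_A·L_A = 0.62 × 1.99603e-15 = 1.23754e-15
  π_B·L_B = 0.27 × 0.00749132 = 0.00202266
  π_C·L_C = 0.11 × 0.00980865 = 0.00107895
Normaliser: 1.23754e-15 + 0.00202266 + 0.00107895 = 0.00310161
P(Group B | data) ≈ 0.652

0.652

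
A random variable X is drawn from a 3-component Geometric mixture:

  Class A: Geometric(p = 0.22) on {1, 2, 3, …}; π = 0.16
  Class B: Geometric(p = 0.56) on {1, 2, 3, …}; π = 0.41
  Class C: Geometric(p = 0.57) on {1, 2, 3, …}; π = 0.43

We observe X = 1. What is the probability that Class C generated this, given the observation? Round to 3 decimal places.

0.481

P(component k | x) = P(Z=k)·f_k(x) / marginal(x), where marginal(x) = Σ_j P(Z=j)·f_j(x).
Component likelihoods at x = 1:
  p_A = 0.22
  p_B = 0.56
  p_C = 0.57
Weight by the priors:
  P(Z=A)·p_A = 0.16 × 0.22 = 0.0352
  P(Z=B)·p_B = 0.41 × 0.56 = 0.2296
  P(Z=C)·p_C = 0.43 × 0.57 = 0.2451
Marginal: 0.0352 + 0.2296 + 0.2451 = 0.5099
Responsibility of Class C: 0.2451 / 0.5099 ≈ 0.481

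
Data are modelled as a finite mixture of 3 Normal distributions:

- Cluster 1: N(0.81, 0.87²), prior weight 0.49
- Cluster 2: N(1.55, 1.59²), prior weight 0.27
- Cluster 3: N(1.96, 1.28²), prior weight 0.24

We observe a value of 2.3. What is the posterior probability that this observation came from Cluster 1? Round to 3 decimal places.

0.281

Apply Bayes' rule: the posterior for each component is proportional to its prior times its likelihood at x.
Evaluate each component's likelihood at the observed value:
  L_1 = (1/(0.87·√(2π)))·exp(−(2.3−0.81)²/(2·0.87²)) = 0.458554·exp(-1.46657) = 0.105795
  L_2 = (1/(1.59·√(2π)))·exp(−(2.3−1.55)²/(2·1.59²)) = 0.250907·exp(-0.11125) = 0.22449
  L_3 = (1/(1.28·√(2π)))·exp(−(2.3−1.96)²/(2·1.28²)) = 0.311674·exp(-0.03528) = 0.30087
Multiply by the mixture weights:
  P(Z=1)·L_1 = 0.49 × 0.105795 = 0.0518396
  P(Z=2)·L_2 = 0.27 × 0.22449 = 0.0606124
  P(Z=3)·L_3 = 0.24 × 0.30087 = 0.0722088
Marginal: 0.0518396 + 0.0606124 + 0.0722088 = 0.184661
So the posterior for Cluster 1 is 0.0518396 / 0.184661 ≈ 0.281.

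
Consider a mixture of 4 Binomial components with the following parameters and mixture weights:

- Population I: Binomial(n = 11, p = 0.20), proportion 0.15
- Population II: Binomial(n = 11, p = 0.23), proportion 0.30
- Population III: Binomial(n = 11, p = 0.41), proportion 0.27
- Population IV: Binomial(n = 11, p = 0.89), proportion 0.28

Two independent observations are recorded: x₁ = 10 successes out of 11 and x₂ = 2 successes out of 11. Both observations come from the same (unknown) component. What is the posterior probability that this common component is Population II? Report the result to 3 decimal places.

P(component k | x) = w_k·f_k(x) / marginal(x), where marginal(x) = Σ_j w_j·f_j(x).
Since both observations come from the same component, the likelihood for component k is f_k(x₁)·f_k(x₂).
  f_I = [9.0112e-07] × [0.295279] = 2.66082e-07
  f_II = [3.50883e-06] × [0.276844] = 9.71397e-07
  f_III = [0.000871131] × [0.0800937] = 6.97721e-05
  f_IV = [0.377299] × [1.02725e-07] = 3.87581e-08
Multiply by the mixture weights:
  w_I·f_I = 0.15 × 2.66082e-07 = 3.99123e-08
  w_II·f_II = 0.30 × 9.71397e-07 = 2.91419e-07
  w_III·f_III = 0.27 × 6.97721e-05 = 1.88385e-05
  w_IV·f_IV = 0.28 × 3.87581e-08 = 1.08523e-08
Evidence: 3.99123e-08 + 2.91419e-07 + 1.88385e-05 + 1.08523e-08 = 1.91806e-05
P(Population II | x₁, x₂) ≈ 0.015

0.015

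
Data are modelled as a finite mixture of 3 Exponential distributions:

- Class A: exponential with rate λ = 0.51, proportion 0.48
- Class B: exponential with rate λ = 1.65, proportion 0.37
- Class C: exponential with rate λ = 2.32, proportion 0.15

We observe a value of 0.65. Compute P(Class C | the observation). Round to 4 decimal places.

By Bayes' theorem, P(k | x) = π_k f_k(x) / Σ_j π_j f_j(x).
Exponential densities:
  f_A = 0.51·e^(−0.51·0.65) = 0.51·e^(−0.3315) = 0.366102
  f_B = 1.65·e^(−1.65·0.65) = 1.65·e^(−1.0725) = 0.564551
  f_C = 2.32·e^(−2.32·0.65) = 2.32·e^(−1.5080) = 0.513537
Unnormalised posteriors:
  π_A·f_A = 0.48 × 0.366102 = 0.175729
  π_B·f_B = 0.37 × 0.564551 = 0.208884
  π_C·f_C = 0.15 × 0.513537 = 0.0770306
Marginal: 0.175729 + 0.208884 + 0.0770306 = 0.461643
Responsibility of Class C: 0.0770306 / 0.461643 ≈ 0.1669

0.1669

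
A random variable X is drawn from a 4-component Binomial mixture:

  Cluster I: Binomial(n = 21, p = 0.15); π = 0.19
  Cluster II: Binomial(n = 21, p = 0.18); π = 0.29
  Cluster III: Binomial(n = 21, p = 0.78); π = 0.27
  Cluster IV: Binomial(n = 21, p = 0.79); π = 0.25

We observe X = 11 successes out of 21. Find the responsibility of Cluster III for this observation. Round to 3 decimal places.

0.578

Apply Bayes' rule: the posterior for each component is proportional to its prior times its likelihood at x.
Component likelihoods at x = 11 successes out of 21:
  p_I = 6.00646e-05
  p_II = 0.000311574
  p_III = 0.00609106
  p_IV = 0.00440064
Weight by the priors:
  π_I·p_I = 0.19 × 6.00646e-05 = 1.14123e-05
  π_II·p_II = 0.29 × 0.000311574 = 9.03565e-05
  π_III·p_III = 0.27 × 0.00609106 = 0.00164459
  π_IV·p_IV = 0.25 × 0.00440064 = 0.00110016
Sum: 1.14123e-05 + 9.03565e-05 + 0.00164459 + 0.00110016 = 0.00284651
Responsibility of Cluster III: 0.00164459 / 0.00284651 ≈ 0.578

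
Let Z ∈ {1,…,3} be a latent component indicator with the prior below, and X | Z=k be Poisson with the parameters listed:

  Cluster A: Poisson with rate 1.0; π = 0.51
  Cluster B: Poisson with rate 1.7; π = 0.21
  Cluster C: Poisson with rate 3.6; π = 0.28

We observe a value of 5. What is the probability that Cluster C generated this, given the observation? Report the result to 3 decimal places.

By Bayes' theorem, P(k | x) = w_k f_k(x) / Σ_j w_j f_j(x).
Evaluate each component's likelihood at the observed value:
  p_A = e^(−1.0)·1.0^5/5! = 0.00306566
  p_B = e^(−1.7)·1.7^5/5! = 0.0216154
  p_C = e^(−3.6)·3.6^5/5! = 0.13768
Multiply by the mixture weights:
  w_A·p_A = 0.51 × 0.00306566 = 0.00156349
  w_B·p_B = 0.21 × 0.0216154 = 0.00453923
  w_C·p_C = 0.28 × 0.13768 = 0.0385504
Normaliser: 0.00156349 + 0.00453923 + 0.0385504 = 0.0446531
P(Cluster C | x) = 0.0385504 / 0.0446531 ≈ 0.863

0.863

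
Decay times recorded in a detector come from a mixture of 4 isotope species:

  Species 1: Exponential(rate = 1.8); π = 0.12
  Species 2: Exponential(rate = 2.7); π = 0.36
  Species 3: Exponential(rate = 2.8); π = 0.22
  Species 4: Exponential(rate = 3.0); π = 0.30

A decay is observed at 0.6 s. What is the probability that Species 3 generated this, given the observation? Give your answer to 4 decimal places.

Posterior ∝ prior × likelihood, so P(k | x) ∝ π_k f_k(x); normalise over all components.
Evaluate each component's likelihood at the observed value:
  L_1 = 1.8·e^(−1.8·0.6) = 1.8·e^(−1.0800) = 0.611272
  L_2 = 2.7·e^(−2.7·0.6) = 2.7·e^(−1.6200) = 0.534326
  L_3 = 2.8·e^(−2.8·0.6) = 2.8·e^(−1.6800) = 0.521847
  L_4 = 3.0·e^(−3.0·0.6) = 3.0·e^(−1.8000) = 0.495897
Unnormalised posteriors:
  π_1·L_1 = 0.12 × 0.611272 = 0.0733526
  π_2·L_2 = 0.36 × 0.534326 = 0.192358
  π_3·L_3 = 0.22 × 0.521847 = 0.114806
  π_4·L_4 = 0.30 × 0.495897 = 0.148769
Sum: 0.0733526 + 0.192358 + 0.114806 + 0.148769 = 0.529286
P(Species 3 | data) ≈ 0.2169

0.2169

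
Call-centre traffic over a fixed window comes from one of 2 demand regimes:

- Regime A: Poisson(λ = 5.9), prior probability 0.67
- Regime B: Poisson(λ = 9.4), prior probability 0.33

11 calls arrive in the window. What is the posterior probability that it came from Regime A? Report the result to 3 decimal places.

The responsibility of component k is π_k f_k(x) divided by Σ_j π_j f_j(x).
Evaluate each component's likelihood at the observed value:
  f_A = e^(−5.9)·5.9^11/11! = 0.0206956
  f_B = e^(−9.4)·9.4^11/11! = 0.104926
Unnormalised posteriors:
  π_A·f_A = 0.67 × 0.0206956 = 0.0138661
  π_B·f_B = 0.33 × 0.104926 = 0.0346255
Denominator: 0.0138661 + 0.0346255 = 0.0484916
So the posterior for Regime A is 0.0138661 / 0.0484916 ≈ 0.286.

0.286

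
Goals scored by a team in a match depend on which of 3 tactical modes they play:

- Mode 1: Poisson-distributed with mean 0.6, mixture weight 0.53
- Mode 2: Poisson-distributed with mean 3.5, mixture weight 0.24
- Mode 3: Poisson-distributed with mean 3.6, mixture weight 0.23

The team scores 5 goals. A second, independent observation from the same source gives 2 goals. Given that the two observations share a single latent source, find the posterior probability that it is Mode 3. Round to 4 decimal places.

Apply Bayes' rule: the posterior for each component is proportional to its prior times its likelihood at x.
Since both observations come from the same component, the likelihood for component k is f_k(x₁)·f_k(x₂).
  f_1 = [e^(−0.6)·0.6^5/5! = 0.00035563] × [0.0987861] = 3.51313e-05
  f_2 = [e^(−3.5)·3.5^5/5! = 0.132169] × [0.184959] = 0.0244458
  f_3 = [e^(−3.6)·3.6^5/5! = 0.13768] × [0.177058] = 0.0243773
Prior × likelihood for each component:
  w_1·f_1 = 0.53 × 3.51313e-05 = 1.86196e-05
  w_2·f_2 = 0.24 × 0.0244458 = 0.00586698
  w_3·f_3 = 0.23 × 0.0243773 = 0.00560678
Denominator: 1.86196e-05 + 0.00586698 + 0.00560678 = 0.0114924
P(Mode 3 | x₁, x₂) = 0.00560678 / 0.0114924 ≈ 0.4879

0.4879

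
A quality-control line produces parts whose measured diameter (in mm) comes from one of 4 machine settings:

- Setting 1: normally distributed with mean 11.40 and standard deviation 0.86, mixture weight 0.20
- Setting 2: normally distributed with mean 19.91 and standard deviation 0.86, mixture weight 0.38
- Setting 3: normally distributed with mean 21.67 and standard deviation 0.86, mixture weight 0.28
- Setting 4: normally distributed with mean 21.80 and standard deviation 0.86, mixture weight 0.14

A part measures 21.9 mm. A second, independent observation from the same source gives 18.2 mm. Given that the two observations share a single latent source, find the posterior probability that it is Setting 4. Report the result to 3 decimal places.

0.006

Apply Bayes' rule: the posterior for each component is proportional to its prior times its likelihood at x.
Since both observations come from the same component, the likelihood for component k is f_k(x₁)·f_k(x₂).
  L_1 = [(1/(0.86·√(2π)))·exp(−(21.9−11.40)²/(2·0.86²)) = 0.463886·exp(-74.53353) = 1.98112e-33] × [1.23113e-14] = 2.43902e-47
  L_2 = [(1/(0.86·√(2π)))·exp(−(21.9−19.91)²/(2·0.86²)) = 0.463886·exp(-2.67719) = 0.031895] × [0.064253] = 0.00204935
  L_3 = [(1/(0.86·√(2π)))·exp(−(21.9−21.67)²/(2·0.86²)) = 0.463886·exp(-0.03576) = 0.44759] × [0.000135267] = 6.05442e-05
  L_4 = [(1/(0.86·√(2π)))·exp(−(21.9−21.80)²/(2·0.86²)) = 0.463886·exp(-0.00676) = 0.460761] × [7.26681e-05] = 3.34826e-05
Prior × likelihood for each component:
  P(Z=1)·L_1 = 0.20 × 2.43902e-47 = 4.87804e-48
  P(Z=2)·L_2 = 0.38 × 0.00204935 = 0.000778752
  P(Z=3)·L_3 = 0.28 × 6.05442e-05 = 1.69524e-05
  P(Z=4)·L_4 = 0.14 × 3.34826e-05 = 4.68757e-06
Normaliser: 4.87804e-48 + 0.000778752 + 1.69524e-05 + 4.68757e-06 = 0.000800392
So the posterior for Setting 4 is 4.68757e-06 / 0.000800392 ≈ 0.006.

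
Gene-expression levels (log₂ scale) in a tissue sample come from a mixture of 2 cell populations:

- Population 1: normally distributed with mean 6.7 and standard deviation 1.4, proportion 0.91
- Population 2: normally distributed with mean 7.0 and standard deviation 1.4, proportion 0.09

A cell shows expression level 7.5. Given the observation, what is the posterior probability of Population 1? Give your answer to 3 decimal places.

Apply Bayes' rule: the posterior for each component is proportional to its prior times its likelihood at x.
Evaluate each component's likelihood at the observed value:
  f_1 = (1/(1.4·√(2π)))·exp(−(7.5−6.7)²/(2·1.4²)) = 0.284959·exp(-0.16327) = 0.242034
  f_2 = (1/(1.4·√(2π)))·exp(−(7.5−7.0)²/(2·1.4²)) = 0.284959·exp(-0.06378) = 0.267353
Prior × likelihood for each component:
  w_1·f_1 = 0.91 × 0.242034 = 0.220251
  w_2·f_2 = 0.09 × 0.267353 = 0.0240617
Marginal: 0.220251 + 0.0240617 = 0.244313
Responsibility of Population 1: 0.220251 / 0.244313 ≈ 0.902

0.902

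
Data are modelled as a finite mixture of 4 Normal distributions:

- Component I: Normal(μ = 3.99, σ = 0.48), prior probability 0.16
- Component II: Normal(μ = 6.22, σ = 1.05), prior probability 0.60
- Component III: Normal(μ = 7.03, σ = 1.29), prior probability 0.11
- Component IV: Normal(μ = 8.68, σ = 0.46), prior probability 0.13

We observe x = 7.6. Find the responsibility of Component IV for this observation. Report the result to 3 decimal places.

0.053

The responsibility of component k is π_k f_k(x) divided by Σ_j π_j f_j(x).
Normal densities:
  p_I = 4.33694e-13
  p_II = 0.160189
  p_III = 0.280495
  p_IV = 0.0551029
Prior × likelihood for each component:
  π_I·p_I = 0.16 × 4.33694e-13 = 6.93911e-14
  π_II·p_II = 0.60 × 0.160189 = 0.0961133
  π_III·p_III = 0.11 × 0.280495 = 0.0308544
  π_IV·p_IV = 0.13 × 0.0551029 = 0.00716337
Sum: 6.93911e-14 + 0.0961133 + 0.0308544 + 0.00716337 = 0.134131
Responsibility of Component IV: 0.00716337 / 0.134131 ≈ 0.053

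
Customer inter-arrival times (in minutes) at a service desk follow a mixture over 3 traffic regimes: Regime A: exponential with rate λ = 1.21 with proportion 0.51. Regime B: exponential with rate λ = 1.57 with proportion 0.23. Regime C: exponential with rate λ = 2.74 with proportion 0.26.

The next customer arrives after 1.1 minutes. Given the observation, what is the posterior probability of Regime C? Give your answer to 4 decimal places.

By Bayes' theorem, P(k | x) = w_k f_k(x) / Σ_j w_j f_j(x).
Evaluate each component's likelihood at the observed value:
  L_A = 1.21·e^(−1.21·1.1) = 1.21·e^(−1.3310) = 0.319698
  L_B = 1.57·e^(−1.57·1.1) = 1.57·e^(−1.7270) = 0.279173
  L_C = 2.74·e^(−2.74·1.1) = 2.74·e^(−3.0140) = 0.13452
Prior × likelihood for each component:
  w_A·L_A = 0.51 × 0.319698 = 0.163046
  w_B·L_B = 0.23 × 0.279173 = 0.0642097
  w_C·L_C = 0.26 × 0.13452 = 0.0349752
Normaliser: 0.163046 + 0.0642097 + 0.0349752 = 0.262231
So the posterior for Regime C is 0.0349752 / 0.262231 ≈ 0.1334.

0.1334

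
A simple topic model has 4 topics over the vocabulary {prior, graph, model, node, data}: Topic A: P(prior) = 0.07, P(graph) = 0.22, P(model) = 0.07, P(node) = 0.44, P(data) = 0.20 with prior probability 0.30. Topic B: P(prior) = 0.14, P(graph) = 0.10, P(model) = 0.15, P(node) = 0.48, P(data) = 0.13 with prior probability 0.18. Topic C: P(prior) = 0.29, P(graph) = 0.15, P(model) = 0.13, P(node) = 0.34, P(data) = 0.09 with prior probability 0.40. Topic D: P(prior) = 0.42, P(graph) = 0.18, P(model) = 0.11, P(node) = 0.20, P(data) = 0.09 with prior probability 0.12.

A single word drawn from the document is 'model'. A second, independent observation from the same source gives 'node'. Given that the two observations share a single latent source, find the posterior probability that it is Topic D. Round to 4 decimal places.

By Bayes' theorem, P(k | x) = P(Z=k) f_k(x) / Σ_j P(Z=j) f_j(x).
Since both observations come from the same component, the likelihood for component k is f_k(x₁)·f_k(x₂).
  p_A = [P(model | comp) = 0.07] × [0.44] = 0.0308
  p_B = [P(model | comp) = 0.15] × [0.48] = 0.072
  p_C = [P(model | comp) = 0.13] × [0.34] = 0.0442
  p_D = [P(model | comp) = 0.11] × [0.2] = 0.022
Multiply by the mixture weights:
  P(Z=A)·p_A = 0.30 × 0.0308 = 0.00924
  P(Z=B)·p_B = 0.18 × 0.072 = 0.01296
  P(Z=C)·p_C = 0.40 × 0.0442 = 0.01768
  P(Z=D)·p_D = 0.12 × 0.022 = 0.00264
Evidence: 0.00924 + 0.01296 + 0.01768 + 0.00264 = 0.04252
P(Topic D | data) = 0.00264 / 0.04252 ≈ 0.0621

0.0621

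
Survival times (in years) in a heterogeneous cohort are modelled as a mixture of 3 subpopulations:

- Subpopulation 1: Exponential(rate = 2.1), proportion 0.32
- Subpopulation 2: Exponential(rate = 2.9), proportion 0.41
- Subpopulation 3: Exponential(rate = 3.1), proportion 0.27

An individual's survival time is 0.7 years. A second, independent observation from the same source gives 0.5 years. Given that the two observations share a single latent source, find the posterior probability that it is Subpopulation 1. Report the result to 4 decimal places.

By Bayes' theorem, P(k | x) = P(Z=k) f_k(x) / Σ_j P(Z=j) f_j(x).
Since both observations come from the same component, the likelihood for component k is f_k(x₁)·f_k(x₂).
  f_1 = [0.482844] × [0.734869] = 0.354827
  f_2 = [0.380873] × [0.680254] = 0.25909
  f_3 = [0.353951] × [0.657969] = 0.232888
Multiply by the mixture weights:
  P(Z=1)·f_1 = 0.32 × 0.354827 = 0.113545
  P(Z=2)·f_2 = 0.41 × 0.25909 = 0.106227
  P(Z=3)·f_3 = 0.27 × 0.232888 = 0.0628799
Marginal: 0.113545 + 0.106227 + 0.0628799 = 0.282652
So the posterior for Subpopulation 1 is 0.113545 / 0.282652 ≈ 0.4017.

0.4017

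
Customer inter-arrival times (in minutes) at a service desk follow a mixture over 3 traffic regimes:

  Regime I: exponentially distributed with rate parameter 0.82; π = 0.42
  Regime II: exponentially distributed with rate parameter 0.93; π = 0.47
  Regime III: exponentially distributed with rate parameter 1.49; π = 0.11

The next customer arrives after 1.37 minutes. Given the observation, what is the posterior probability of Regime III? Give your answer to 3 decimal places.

0.083

The responsibility of component k is w_k f_k(x) divided by Σ_j w_j f_j(x).
Component likelihoods at x = 1.37 minutes:
  L_I = 0.82·e^(−0.82·1.37) = 0.82·e^(−1.1234) = 0.266641
  L_II = 0.93·e^(−0.93·1.37) = 0.93·e^(−1.2741) = 0.260105
  L_III = 1.49·e^(−1.49·1.37) = 1.49·e^(−2.0413) = 0.193491
Multiply by the mixture weights:
  w_I·L_I = 0.42 × 0.266641 = 0.111989
  w_II·L_II = 0.47 × 0.260105 = 0.122249
  w_III·L_III = 0.11 × 0.193491 = 0.021284
Evidence: 0.111989 + 0.122249 + 0.021284 = 0.255523
P(Regime III | the observation) = 0.021284 / 0.255523 ≈ 0.083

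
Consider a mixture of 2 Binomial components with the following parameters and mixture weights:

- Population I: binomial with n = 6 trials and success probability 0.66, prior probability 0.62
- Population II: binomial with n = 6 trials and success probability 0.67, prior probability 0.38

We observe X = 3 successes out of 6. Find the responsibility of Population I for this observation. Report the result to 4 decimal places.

The responsibility of component k is π_k f_k(x) divided by Σ_j π_j f_j(x).
Evaluate each component's likelihood at the observed value:
  p_I = C(6,3)·0.66^3·0.34^3 = 20·0.287496·0.039304 = 0.225995
  p_II = C(6,3)·0.67^3·0.33^3 = 20·0.300763·0.035937 = 0.21617
Unnormalised posteriors:
  π_I·p_I = 0.62 × 0.225995 = 0.140117
  π_II·p_II = 0.38 × 0.21617 = 0.0821448
Denominator: 0.140117 + 0.0821448 = 0.222262
So the posterior for Population I is 0.140117 / 0.222262 ≈ 0.6304.

0.6304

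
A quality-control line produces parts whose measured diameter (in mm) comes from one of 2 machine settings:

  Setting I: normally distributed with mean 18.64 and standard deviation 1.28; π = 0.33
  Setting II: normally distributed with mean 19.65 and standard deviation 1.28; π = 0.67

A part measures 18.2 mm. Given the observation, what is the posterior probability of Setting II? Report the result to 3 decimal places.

By Bayes' theorem, P(k | x) = P(Z=k) f_k(x) / Σ_j P(Z=j) f_j(x).
Evaluate each component's likelihood at the observed value:
  p_I = (1/(1.28·√(2π)))·exp(−(18.2−18.64)²/(2·1.28²)) = 0.311674·exp(-0.05908) = 0.293793
  p_II = (1/(1.28·√(2π)))·exp(−(18.2−19.65)²/(2·1.28²)) = 0.311674·exp(-0.64163) = 0.164075
Multiply by the mixture weights:
  P(Z=I)·p_I = 0.33 × 0.293793 = 0.0969516
  P(Z=II)·p_II = 0.67 × 0.164075 = 0.10993
Sum: 0.0969516 + 0.10993 = 0.206882
So the posterior for Setting II is 0.10993 / 0.206882 ≈ 0.531.

0.531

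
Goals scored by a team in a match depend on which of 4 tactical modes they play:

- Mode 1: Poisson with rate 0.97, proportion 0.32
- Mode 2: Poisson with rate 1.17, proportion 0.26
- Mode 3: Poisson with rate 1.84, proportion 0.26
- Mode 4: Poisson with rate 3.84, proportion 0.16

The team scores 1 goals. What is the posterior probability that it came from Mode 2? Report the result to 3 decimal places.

0.313

Apply Bayes' rule: the posterior for each component is proportional to its prior times its likelihood at x.
Poisson probabilities:
  L_1 = 0.367711
  L_2 = 0.363129
  L_3 = 0.292224
  L_4 = 0.0825354
Unnormalised posteriors:
  P(Z=1)·L_1 = 0.32 × 0.367711 = 0.117667
  P(Z=2)·L_2 = 0.26 × 0.363129 = 0.0944136
  P(Z=3)·L_3 = 0.26 × 0.292224 = 0.0759783
  P(Z=4)·L_4 = 0.16 × 0.0825354 = 0.0132057
Evidence: 0.117667 + 0.0944136 + 0.0759783 + 0.0132057 = 0.301265
So the posterior for Mode 2 is 0.0944136 / 0.301265 ≈ 0.313.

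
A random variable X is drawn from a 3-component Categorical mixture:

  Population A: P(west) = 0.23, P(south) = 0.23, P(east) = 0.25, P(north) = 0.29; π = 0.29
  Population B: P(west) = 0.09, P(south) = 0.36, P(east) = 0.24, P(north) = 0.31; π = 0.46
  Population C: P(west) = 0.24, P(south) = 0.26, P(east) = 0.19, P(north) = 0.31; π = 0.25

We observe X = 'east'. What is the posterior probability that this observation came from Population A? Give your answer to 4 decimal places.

P(component k | x) = w_k·f_k(x) / marginal(x), where marginal(x) = Σ_j w_j·f_j(x).
Categorical probabilities:
  L_A = 0.25
  L_B = 0.24
  L_C = 0.19
Prior × likelihood for each component:
  w_A·L_A = 0.29 × 0.25 = 0.0725
  w_B·L_B = 0.46 × 0.24 = 0.1104
  w_C·L_C = 0.25 × 0.19 = 0.0475
Marginal: 0.0725 + 0.1104 + 0.0475 = 0.2304
Responsibility of Population A: 0.0725 / 0.2304 ≈ 0.3147

0.3147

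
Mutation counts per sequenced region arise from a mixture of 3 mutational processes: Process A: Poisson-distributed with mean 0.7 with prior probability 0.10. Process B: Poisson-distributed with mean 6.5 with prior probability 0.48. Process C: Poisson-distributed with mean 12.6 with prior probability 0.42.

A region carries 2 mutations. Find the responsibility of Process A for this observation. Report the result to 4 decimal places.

0.4420

Apply Bayes' rule: the posterior for each component is proportional to its prior times its likelihood at x.
Poisson probabilities:
  p_A = e^(−0.7)·0.7^2/2! = 0.121663
  p_B = e^(−6.5)·6.5^2/2! = 0.0317602
  p_C = e^(−12.6)·12.6^2/2! = 0.000267671
Weight by the priors:
  π_A·p_A = 0.10 × 0.121663 = 0.0121663
  π_B·p_B = 0.48 × 0.0317602 = 0.0152449
  π_C·p_C = 0.42 × 0.000267671 = 0.000112422
Normaliser: 0.0121663 + 0.0152449 + 0.000112422 = 0.0275236
So the posterior for Process A is 0.0121663 / 0.0275236 ≈ 0.4420.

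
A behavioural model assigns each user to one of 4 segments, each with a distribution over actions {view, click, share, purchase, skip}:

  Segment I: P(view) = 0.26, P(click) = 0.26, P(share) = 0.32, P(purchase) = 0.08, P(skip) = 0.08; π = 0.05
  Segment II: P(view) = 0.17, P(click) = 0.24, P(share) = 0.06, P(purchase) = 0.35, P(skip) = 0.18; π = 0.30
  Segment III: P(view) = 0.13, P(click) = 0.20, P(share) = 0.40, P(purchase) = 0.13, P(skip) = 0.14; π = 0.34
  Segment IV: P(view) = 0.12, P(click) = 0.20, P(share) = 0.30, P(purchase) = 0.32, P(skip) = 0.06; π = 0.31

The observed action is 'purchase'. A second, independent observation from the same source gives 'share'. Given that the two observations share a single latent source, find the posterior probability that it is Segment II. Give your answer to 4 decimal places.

Posterior ∝ prior × likelihood, so P(k | x) ∝ P(Z=k) f_k(x); normalise over all components.
Since both observations come from the same component, the likelihood for component k is f_k(x₁)·f_k(x₂).
  f_I = [P(purchase | comp) = 0.08] × [0.32] = 0.0256
  f_II = [P(purchase | comp) = 0.35] × [0.06] = 0.021
  f_III = [P(purchase | comp) = 0.13] × [0.4] = 0.052
  f_IV = [P(purchase | comp) = 0.32] × [0.3] = 0.096
Weight by the priors:
  P(Z=I)·f_I = 0.05 × 0.0256 = 0.00128
  P(Z=II)·f_II = 0.30 × 0.021 = 0.0063
  P(Z=III)·f_III = 0.34 × 0.052 = 0.01768
  P(Z=IV)·f_IV = 0.31 × 0.096 = 0.02976
Evidence: 0.00128 + 0.0063 + 0.01768 + 0.02976 = 0.05502
P(Segment II | x) = 0.0063 / 0.05502 ≈ 0.1145

0.1145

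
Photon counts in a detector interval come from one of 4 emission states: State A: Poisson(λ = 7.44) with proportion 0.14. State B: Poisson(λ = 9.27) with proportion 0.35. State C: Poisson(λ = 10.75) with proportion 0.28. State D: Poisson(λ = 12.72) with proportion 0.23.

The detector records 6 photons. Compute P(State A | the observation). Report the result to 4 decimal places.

0.2964

By Bayes' theorem, P(k | x) = π_k f_k(x) / Σ_j π_j f_j(x).
Poisson probabilities:
  L_A = e^(−7.44)·7.44^6/6! = 0.138342
  L_B = e^(−9.27)·9.27^6/6! = 0.0830302
  L_C = e^(−10.75)·10.75^6/6! = 0.0459677
  L_D = e^(−12.72)·12.72^6/6! = 0.017594
Multiply by the mixture weights:
  π_A·L_A = 0.14 × 0.138342 = 0.0193679
  π_B·L_B = 0.35 × 0.0830302 = 0.0290606
  π_C·L_C = 0.28 × 0.0459677 = 0.012871
  π_D·L_D = 0.23 × 0.017594 = 0.00404662
Normaliser: 0.0193679 + 0.0290606 + 0.012871 + 0.00404662 = 0.065346
P(State A | 6 photons) = 0.0193679 / 0.065346 ≈ 0.2964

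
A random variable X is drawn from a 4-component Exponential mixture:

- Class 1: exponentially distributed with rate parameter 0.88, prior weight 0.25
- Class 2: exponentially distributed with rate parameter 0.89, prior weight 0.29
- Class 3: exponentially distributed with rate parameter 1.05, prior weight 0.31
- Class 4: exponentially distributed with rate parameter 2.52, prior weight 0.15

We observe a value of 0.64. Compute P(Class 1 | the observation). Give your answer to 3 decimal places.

P(component k | x) = P(Z=k)·f_k(x) / marginal(x), where marginal(x) = Σ_j P(Z=j)·f_j(x).
Exponential densities:
  f_1 = 0.501058
  f_2 = 0.503519
  f_3 = 0.53622
  f_4 = 0.502308
Weight by the priors:
  P(Z=1)·f_1 = 0.25 × 0.501058 = 0.125265
  P(Z=2)·f_2 = 0.29 × 0.503519 = 0.146021
  P(Z=3)·f_3 = 0.31 × 0.53622 = 0.166228
  P(Z=4)·f_4 = 0.15 × 0.502308 = 0.0753463
Evidence: 0.125265 + 0.146021 + 0.166228 + 0.0753463 = 0.51286
P(Class 1 | data) = 0.125265 / 0.51286 ≈ 0.244

0.244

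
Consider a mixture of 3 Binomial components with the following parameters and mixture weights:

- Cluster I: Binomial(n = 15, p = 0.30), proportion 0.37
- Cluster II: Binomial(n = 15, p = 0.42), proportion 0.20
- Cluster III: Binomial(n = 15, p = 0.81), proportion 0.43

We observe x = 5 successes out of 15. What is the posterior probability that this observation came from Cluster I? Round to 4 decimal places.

Apply Bayes' rule: the posterior for each component is proportional to its prior times its likelihood at x.
Component likelihoods at x = 5 successes out of 15:
  p_I = C(15,5)·0.30^5·0.70^10 = 3003·0.00243·0.0282475 = 0.20613
  p_II = C(15,5)·0.42^5·0.58^10 = 3003·0.0130691·0.00430804 = 0.169076
  p_III = C(15,5)·0.81^5·0.19^10 = 3003·0.348678·6.13107e-08 = 6.41973e-05
Prior × likelihood for each component:
  π_I·p_I = 0.37 × 0.20613 = 0.0762682
  π_II·p_II = 0.20 × 0.169076 = 0.0338152
  π_III·p_III = 0.43 × 6.41973e-05 = 2.76048e-05
Normaliser: 0.0762682 + 0.0338152 + 2.76048e-05 = 0.110111
Responsibility of Cluster I: 0.0762682 / 0.110111 ≈ 0.6926

0.6926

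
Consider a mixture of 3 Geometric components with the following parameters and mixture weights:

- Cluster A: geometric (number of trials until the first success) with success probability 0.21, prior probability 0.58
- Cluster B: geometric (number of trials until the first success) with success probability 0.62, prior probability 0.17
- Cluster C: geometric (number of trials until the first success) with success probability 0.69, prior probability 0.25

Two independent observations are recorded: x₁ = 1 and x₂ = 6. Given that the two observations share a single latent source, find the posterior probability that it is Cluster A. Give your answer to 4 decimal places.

0.9016

P(component k | x) = π_k·f_k(x) / marginal(x), where marginal(x) = Σ_j π_j·f_j(x).
Since both observations come from the same component, the likelihood for component k is f_k(x₁)·f_k(x₂).
  p_A = [0.21·(1−0.21)^0 = 0.21·1 = 0.21] × [0.0646182] = 0.0135698
  p_B = [0.62·(1−0.62)^0 = 0.62·1 = 0.62] × [0.00491258] = 0.0030458
  p_C = [0.69·(1−0.69)^0 = 0.69·1 = 0.69] × [0.00197541] = 0.00136303
Prior × likelihood for each component:
  π_A·p_A = 0.58 × 0.0135698 = 0.00787049
  π_B·p_B = 0.17 × 0.0030458 = 0.000517786
  π_C·p_C = 0.25 × 0.00136303 = 0.000340758
Sum: 0.00787049 + 0.000517786 + 0.000340758 = 0.00872904
P(Cluster A | x₁,x₂) ≈ 0.9016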